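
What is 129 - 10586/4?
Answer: -5035/2 ≈ -2517.5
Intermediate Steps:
129 - 10586/4 = 129 - 158*67/4 = 129 - 5293/2 = -5035/2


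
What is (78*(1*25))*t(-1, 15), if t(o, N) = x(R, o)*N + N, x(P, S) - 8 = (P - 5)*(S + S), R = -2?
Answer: 672750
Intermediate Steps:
x(P, S) = 8 + 2*S*(-5 + P) (x(P, S) = 8 + (P - 5)*(S + S) = 8 + (-5 + P)*(2*S) = 8 + 2*S*(-5 + P))
t(o, N) = N + N*(8 - 14*o) (t(o, N) = (8 - 10*o + 2*(-2)*o)*N + N = (8 - 10*o - 4*o)*N + N = (8 - 14*o)*N + N = N*(8 - 14*o) + N = N + N*(8 - 14*o))
(78*(1*25))*t(-1, 15) = (78*(1*25))*(15*(9 - 14*(-1))) = (78*25)*(15*(9 + 14)) = 1950*(15*23) = 1950*345 = 672750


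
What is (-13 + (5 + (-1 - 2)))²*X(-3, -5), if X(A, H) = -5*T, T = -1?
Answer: 605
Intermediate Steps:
X(A, H) = 5 (X(A, H) = -5*(-1) = 5)
(-13 + (5 + (-1 - 2)))²*X(-3, -5) = (-13 + (5 + (-1 - 2)))²*5 = (-13 + (5 - 3))²*5 = (-13 + 2)²*5 = (-11)²*5 = 121*5 = 605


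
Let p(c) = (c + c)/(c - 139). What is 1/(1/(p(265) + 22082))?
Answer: 1391431/63 ≈ 22086.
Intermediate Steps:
p(c) = 2*c/(-139 + c) (p(c) = (2*c)/(-139 + c) = 2*c/(-139 + c))
1/(1/(p(265) + 22082)) = 1/(1/(2*265/(-139 + 265) + 22082)) = 1/(1/(2*265/126 + 22082)) = 1/(1/(2*265*(1/126) + 22082)) = 1/(1/(265/63 + 22082)) = 1/(1/(1391431/63)) = 1/(63/1391431) = 1391431/63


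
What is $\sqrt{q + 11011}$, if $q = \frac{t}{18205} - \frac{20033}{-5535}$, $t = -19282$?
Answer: $\frac{2 \sqrt{124251556088745690}}{6717645} \approx 104.95$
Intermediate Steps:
$q = \frac{51594979}{20152935}$ ($q = - \frac{19282}{18205} - \frac{20033}{-5535} = \left(-19282\right) \frac{1}{18205} - - \frac{20033}{5535} = - \frac{19282}{18205} + \frac{20033}{5535} = \frac{51594979}{20152935} \approx 2.5602$)
$\sqrt{q + 11011} = \sqrt{\frac{51594979}{20152935} + 11011} = \sqrt{\frac{221955562264}{20152935}} = \frac{2 \sqrt{124251556088745690}}{6717645}$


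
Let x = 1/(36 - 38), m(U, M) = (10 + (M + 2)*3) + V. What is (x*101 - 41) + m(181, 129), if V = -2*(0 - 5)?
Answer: 643/2 ≈ 321.50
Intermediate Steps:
V = 10 (V = -2*(-5) = 10)
m(U, M) = 26 + 3*M (m(U, M) = (10 + (M + 2)*3) + 10 = (10 + (2 + M)*3) + 10 = (10 + (6 + 3*M)) + 10 = (16 + 3*M) + 10 = 26 + 3*M)
x = -½ (x = 1/(-2) = -½ ≈ -0.50000)
(x*101 - 41) + m(181, 129) = (-½*101 - 41) + (26 + 3*129) = (-101/2 - 41) + (26 + 387) = -183/2 + 413 = 643/2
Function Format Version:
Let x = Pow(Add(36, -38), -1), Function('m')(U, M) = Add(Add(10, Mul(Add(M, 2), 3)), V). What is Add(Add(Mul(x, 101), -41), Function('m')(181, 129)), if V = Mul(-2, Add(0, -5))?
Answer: Rational(643, 2) ≈ 321.50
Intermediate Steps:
V = 10 (V = Mul(-2, -5) = 10)
Function('m')(U, M) = Add(26, Mul(3, M)) (Function('m')(U, M) = Add(Add(10, Mul(Add(M, 2), 3)), 10) = Add(Add(10, Mul(Add(2, M), 3)), 10) = Add(Add(10, Add(6, Mul(3, M))), 10) = Add(Add(16, Mul(3, M)), 10) = Add(26, Mul(3, M)))
x = Rational(-1, 2) (x = Pow(-2, -1) = Rational(-1, 2) ≈ -0.50000)
Add(Add(Mul(x, 101), -41), Function('m')(181, 129)) = Add(Add(Mul(Rational(-1, 2), 101), -41), Add(26, Mul(3, 129))) = Add(Add(Rational(-101, 2), -41), Add(26, 387)) = Add(Rational(-183, 2), 413) = Rational(643, 2)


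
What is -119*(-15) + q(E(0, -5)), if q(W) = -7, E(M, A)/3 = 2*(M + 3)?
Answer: 1778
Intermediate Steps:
E(M, A) = 18 + 6*M (E(M, A) = 3*(2*(M + 3)) = 3*(2*(3 + M)) = 3*(6 + 2*M) = 18 + 6*M)
-119*(-15) + q(E(0, -5)) = -119*(-15) - 7 = 1785 - 7 = 1778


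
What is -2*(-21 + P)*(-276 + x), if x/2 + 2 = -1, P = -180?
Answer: -113364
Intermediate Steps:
x = -6 (x = -4 + 2*(-1) = -4 - 2 = -6)
-2*(-21 + P)*(-276 + x) = -2*(-21 - 180)*(-276 - 6) = -(-402)*(-282) = -2*56682 = -113364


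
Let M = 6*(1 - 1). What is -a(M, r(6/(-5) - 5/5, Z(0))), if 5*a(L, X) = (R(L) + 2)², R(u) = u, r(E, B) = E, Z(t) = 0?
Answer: -⅘ ≈ -0.80000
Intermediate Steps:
M = 0 (M = 6*0 = 0)
a(L, X) = (2 + L)²/5 (a(L, X) = (L + 2)²/5 = (2 + L)²/5)
-a(M, r(6/(-5) - 5/5, Z(0))) = -(2 + 0)²/5 = -2²/5 = -4/5 = -1*⅘ = -⅘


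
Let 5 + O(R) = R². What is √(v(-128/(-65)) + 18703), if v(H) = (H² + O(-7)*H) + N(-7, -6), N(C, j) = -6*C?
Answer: √79580089/65 ≈ 137.24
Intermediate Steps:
O(R) = -5 + R²
v(H) = 42 + H² + 44*H (v(H) = (H² + (-5 + (-7)²)*H) - 6*(-7) = (H² + (-5 + 49)*H) + 42 = (H² + 44*H) + 42 = 42 + H² + 44*H)
√(v(-128/(-65)) + 18703) = √((42 + (-128/(-65))² + 44*(-128/(-65))) + 18703) = √((42 + (-128*(-1/65))² + 44*(-128*(-1/65))) + 18703) = √((42 + (128/65)² + 44*(128/65)) + 18703) = √((42 + 16384/4225 + 5632/65) + 18703) = √(559914/4225 + 18703) = √(79580089/4225) = √79580089/65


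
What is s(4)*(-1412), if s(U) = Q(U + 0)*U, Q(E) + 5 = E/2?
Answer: 16944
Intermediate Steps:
Q(E) = -5 + E/2
s(U) = U*(-5 + U/2) (s(U) = (-5 + (U + 0)/2)*U = (-5 + U/2)*U = U*(-5 + U/2))
s(4)*(-1412) = ((½)*4*(-10 + 4))*(-1412) = ((½)*4*(-6))*(-1412) = -12*(-1412) = 16944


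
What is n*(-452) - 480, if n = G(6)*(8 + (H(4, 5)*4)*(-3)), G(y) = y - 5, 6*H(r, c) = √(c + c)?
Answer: -4096 + 904*√10 ≈ -1237.3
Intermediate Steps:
H(r, c) = √2*√c/6 (H(r, c) = √(c + c)/6 = √(2*c)/6 = (√2*√c)/6 = √2*√c/6)
G(y) = -5 + y
n = 8 - 2*√10 (n = (-5 + 6)*(8 + ((√2*√5/6)*4)*(-3)) = 1*(8 + ((√10/6)*4)*(-3)) = 1*(8 + (2*√10/3)*(-3)) = 1*(8 - 2*√10) = 8 - 2*√10 ≈ 1.6754)
n*(-452) - 480 = (8 - 2*√10)*(-452) - 480 = (-3616 + 904*√10) - 480 = -4096 + 904*√10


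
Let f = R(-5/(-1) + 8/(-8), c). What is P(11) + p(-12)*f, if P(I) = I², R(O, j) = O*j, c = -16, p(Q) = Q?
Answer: 889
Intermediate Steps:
f = -64 (f = (-5/(-1) + 8/(-8))*(-16) = (-5*(-1) + 8*(-⅛))*(-16) = (5 - 1)*(-16) = 4*(-16) = -64)
P(11) + p(-12)*f = 11² - 12*(-64) = 121 + 768 = 889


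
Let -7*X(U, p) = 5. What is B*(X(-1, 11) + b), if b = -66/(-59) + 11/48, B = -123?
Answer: -514919/6608 ≈ -77.924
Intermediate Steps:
X(U, p) = -5/7 (X(U, p) = -⅐*5 = -5/7)
b = 3817/2832 (b = -66*(-1/59) + 11*(1/48) = 66/59 + 11/48 = 3817/2832 ≈ 1.3478)
B*(X(-1, 11) + b) = -123*(-5/7 + 3817/2832) = -123*12559/19824 = -514919/6608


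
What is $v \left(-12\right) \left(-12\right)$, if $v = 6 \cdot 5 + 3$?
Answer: $4752$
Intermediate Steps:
$v = 33$ ($v = 30 + 3 = 33$)
$v \left(-12\right) \left(-12\right) = 33 \left(-12\right) \left(-12\right) = \left(-396\right) \left(-12\right) = 4752$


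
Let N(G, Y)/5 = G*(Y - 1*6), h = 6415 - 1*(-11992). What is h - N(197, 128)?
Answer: -101763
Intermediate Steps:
h = 18407 (h = 6415 + 11992 = 18407)
N(G, Y) = 5*G*(-6 + Y) (N(G, Y) = 5*(G*(Y - 1*6)) = 5*(G*(Y - 6)) = 5*(G*(-6 + Y)) = 5*G*(-6 + Y))
h - N(197, 128) = 18407 - 5*197*(-6 + 128) = 18407 - 5*197*122 = 18407 - 1*120170 = 18407 - 120170 = -101763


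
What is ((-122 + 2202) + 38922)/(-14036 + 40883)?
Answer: 2158/1413 ≈ 1.5272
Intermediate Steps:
((-122 + 2202) + 38922)/(-14036 + 40883) = (2080 + 38922)/26847 = 41002*(1/26847) = 2158/1413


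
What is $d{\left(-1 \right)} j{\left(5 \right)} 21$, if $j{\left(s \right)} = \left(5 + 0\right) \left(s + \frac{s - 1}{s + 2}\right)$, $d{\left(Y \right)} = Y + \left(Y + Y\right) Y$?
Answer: $585$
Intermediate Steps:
$d{\left(Y \right)} = Y + 2 Y^{2}$ ($d{\left(Y \right)} = Y + 2 Y Y = Y + 2 Y^{2}$)
$j{\left(s \right)} = 5 s + \frac{5 \left(-1 + s\right)}{2 + s}$ ($j{\left(s \right)} = 5 \left(s + \frac{-1 + s}{2 + s}\right) = 5 s + \frac{5 \left(-1 + s\right)}{2 + s}$)
$d{\left(-1 \right)} j{\left(5 \right)} 21 = - (1 + 2 \left(-1\right)) \frac{5 \left(-1 + 5^{2} + 3 \cdot 5\right)}{2 + 5} \cdot 21 = - (1 - 2) \frac{5 \left(-1 + 25 + 15\right)}{7} \cdot 21 = \left(-1\right) \left(-1\right) 5 \cdot \frac{1}{7} \cdot 39 \cdot 21 = 1 \cdot \frac{195}{7} \cdot 21 = \frac{195}{7} \cdot 21 = 585$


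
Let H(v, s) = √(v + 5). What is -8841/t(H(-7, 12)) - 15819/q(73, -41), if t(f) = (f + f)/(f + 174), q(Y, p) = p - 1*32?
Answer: -613755/146 + 769167*I*√2/2 ≈ -4203.8 + 5.4388e+5*I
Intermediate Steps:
q(Y, p) = -32 + p (q(Y, p) = p - 32 = -32 + p)
H(v, s) = √(5 + v)
t(f) = 2*f/(174 + f) (t(f) = (2*f)/(174 + f) = 2*f/(174 + f))
-8841/t(H(-7, 12)) - 15819/q(73, -41) = -8841*(174 + √(5 - 7))/(2*√(5 - 7)) - 15819/(-32 - 41) = -8841*(-I*√2*(174 + √(-2))/4) - 15819/(-73) = -8841*(-I*√2*(174 + I*√2)/4) - 15819*(-1/73) = -8841*(-I*√2*(174 + I*√2)/4) + 15819/73 = -(-8841)*I*√2*(174 + I*√2)/4 + 15819/73 = 8841*I*√2*(174 + I*√2)/4 + 15819/73 = 15819/73 + 8841*I*√2*(174 + I*√2)/4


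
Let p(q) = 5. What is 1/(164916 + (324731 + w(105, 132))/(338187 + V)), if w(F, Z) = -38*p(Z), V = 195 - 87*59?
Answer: 47607/7851202375 ≈ 6.0637e-6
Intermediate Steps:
V = -4938 (V = 195 - 5133 = -4938)
w(F, Z) = -190 (w(F, Z) = -38*5 = -190)
1/(164916 + (324731 + w(105, 132))/(338187 + V)) = 1/(164916 + (324731 - 190)/(338187 - 4938)) = 1/(164916 + 324541/333249) = 1/(164916 + 324541*(1/333249)) = 1/(164916 + 46363/47607) = 1/(7851202375/47607) = 47607/7851202375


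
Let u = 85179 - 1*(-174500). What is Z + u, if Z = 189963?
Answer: 449642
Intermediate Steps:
u = 259679 (u = 85179 + 174500 = 259679)
Z + u = 189963 + 259679 = 449642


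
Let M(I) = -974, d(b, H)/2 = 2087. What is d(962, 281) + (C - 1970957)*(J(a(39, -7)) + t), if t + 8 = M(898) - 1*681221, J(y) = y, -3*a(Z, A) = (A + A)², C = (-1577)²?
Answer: -1056094056938/3 ≈ -3.5203e+11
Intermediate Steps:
d(b, H) = 4174 (d(b, H) = 2*2087 = 4174)
C = 2486929
a(Z, A) = -4*A²/3 (a(Z, A) = -(A + A)²/3 = -4*A²/3)
t = -682203 (t = -8 + (-974 - 1*681221) = -8 + (-974 - 681221) = -8 - 682195 = -682203)
d(962, 281) + (C - 1970957)*(J(a(39, -7)) + t) = 4174 + (2486929 - 1970957)*(-4/3*(-7)² - 682203) = 4174 + 515972*(-4/3*49 - 682203) = 4174 + 515972*(-196/3 - 682203) = 4174 + 515972*(-2046805/3) = 4174 - 1056094069460/3 = -1056094056938/3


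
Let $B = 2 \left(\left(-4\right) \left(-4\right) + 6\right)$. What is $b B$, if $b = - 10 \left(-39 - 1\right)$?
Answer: $17600$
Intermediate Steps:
$B = 44$ ($B = 2 \left(16 + 6\right) = 2 \cdot 22 = 44$)
$b = 400$ ($b = \left(-10\right) \left(-40\right) = 400$)
$b B = 400 \cdot 44 = 17600$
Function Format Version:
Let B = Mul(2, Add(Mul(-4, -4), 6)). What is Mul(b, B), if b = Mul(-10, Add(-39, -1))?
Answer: 17600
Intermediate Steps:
B = 44 (B = Mul(2, Add(16, 6)) = Mul(2, 22) = 44)
b = 400 (b = Mul(-10, -40) = 400)
Mul(b, B) = Mul(400, 44) = 17600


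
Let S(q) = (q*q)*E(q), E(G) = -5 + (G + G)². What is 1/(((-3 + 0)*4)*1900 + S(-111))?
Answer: 1/607143759 ≈ 1.6471e-9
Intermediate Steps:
E(G) = -5 + 4*G² (E(G) = -5 + (2*G)² = -5 + 4*G²)
S(q) = q²*(-5 + 4*q²) (S(q) = (q*q)*(-5 + 4*q²) = q²*(-5 + 4*q²))
1/(((-3 + 0)*4)*1900 + S(-111)) = 1/(((-3 + 0)*4)*1900 + (-111)²*(-5 + 4*(-111)²)) = 1/(-3*4*1900 + 12321*(-5 + 4*12321)) = 1/(-12*1900 + 12321*(-5 + 49284)) = 1/(-22800 + 12321*49279) = 1/(-22800 + 607166559) = 1/607143759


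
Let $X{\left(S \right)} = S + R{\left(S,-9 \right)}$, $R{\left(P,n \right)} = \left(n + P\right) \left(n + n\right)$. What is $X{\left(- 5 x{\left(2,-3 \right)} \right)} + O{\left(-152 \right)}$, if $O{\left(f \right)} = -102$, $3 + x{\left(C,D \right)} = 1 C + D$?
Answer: $-280$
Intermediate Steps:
$x{\left(C,D \right)} = -3 + C + D$ ($x{\left(C,D \right)} = -3 + \left(1 C + D\right) = -3 + \left(C + D\right) = -3 + C + D$)
$R{\left(P,n \right)} = 2 n \left(P + n\right)$ ($R{\left(P,n \right)} = \left(P + n\right) 2 n = 2 n \left(P + n\right)$)
$X{\left(S \right)} = 162 - 17 S$ ($X{\left(S \right)} = S + 2 \left(-9\right) \left(S - 9\right) = S + 2 \left(-9\right) \left(-9 + S\right) = S - \left(-162 + 18 S\right) = 162 - 17 S$)
$X{\left(- 5 x{\left(2,-3 \right)} \right)} + O{\left(-152 \right)} = \left(162 - 17 \left(- 5 \left(-3 + 2 - 3\right)\right)\right) - 102 = \left(162 - 17 \left(\left(-5\right) \left(-4\right)\right)\right) - 102 = \left(162 - 340\right) - 102 = -178 - 102 = -280$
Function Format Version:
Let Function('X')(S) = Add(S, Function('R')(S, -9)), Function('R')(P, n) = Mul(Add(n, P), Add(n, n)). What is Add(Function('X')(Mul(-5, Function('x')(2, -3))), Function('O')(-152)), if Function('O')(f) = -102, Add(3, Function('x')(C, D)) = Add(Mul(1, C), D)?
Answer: -280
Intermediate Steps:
Function('x')(C, D) = Add(-3, C, D) (Function('x')(C, D) = Add(-3, Add(Mul(1, C), D)) = Add(-3, Add(C, D)) = Add(-3, C, D))
Function('R')(P, n) = Mul(2, n, Add(P, n)) (Function('R')(P, n) = Mul(Add(P, n), Mul(2, n)) = Mul(2, n, Add(P, n)))
Function('X')(S) = Add(162, Mul(-17, S)) (Function('X')(S) = Add(S, Mul(2, -9, Add(S, -9))) = Add(S, Mul(2, -9, Add(-9, S))) = Add(S, Add(162, Mul(-18, S))) = Add(162, Mul(-17, S)))
Add(Function('X')(Mul(-5, Function('x')(2, -3))), Function('O')(-152)) = Add(Add(162, Mul(-17, Mul(-5, Add(-3, 2, -3)))), -102) = Add(Add(162, Mul(-17, Mul(-5, -4))), -102) = Add(Add(162, Mul(-17, 20)), -102) = Add(Add(162, -340), -102) = Add(-178, -102) = -280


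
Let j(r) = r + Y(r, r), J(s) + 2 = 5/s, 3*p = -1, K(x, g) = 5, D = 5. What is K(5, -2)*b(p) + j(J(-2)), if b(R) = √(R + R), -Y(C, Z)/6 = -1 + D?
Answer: -57/2 + 5*I*√6/3 ≈ -28.5 + 4.0825*I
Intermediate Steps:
p = -⅓ (p = (⅓)*(-1) = -⅓ ≈ -0.33333)
Y(C, Z) = -24 (Y(C, Z) = -6*(-1 + 5) = -6*4 = -24)
J(s) = -2 + 5/s
j(r) = -24 + r (j(r) = r - 24 = -24 + r)
b(R) = √2*√R (b(R) = √(2*R) = √2*√R)
K(5, -2)*b(p) + j(J(-2)) = 5*(√2*√(-⅓)) + (-24 + (-2 + 5/(-2))) = 5*(√2*(I*√3/3)) + (-24 + (-2 + 5*(-½))) = 5*(I*√6/3) + (-24 + (-2 - 5/2)) = 5*I*√6/3 + (-24 - 9/2) = 5*I*√6/3 - 57/2 = -57/2 + 5*I*√6/3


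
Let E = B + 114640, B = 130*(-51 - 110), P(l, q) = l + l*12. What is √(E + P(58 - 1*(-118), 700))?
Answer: √95998 ≈ 309.84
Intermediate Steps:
P(l, q) = 13*l (P(l, q) = l + 12*l = 13*l)
B = -20930 (B = 130*(-161) = -20930)
E = 93710 (E = -20930 + 114640 = 93710)
√(E + P(58 - 1*(-118), 700)) = √(93710 + 13*(58 - 1*(-118))) = √(93710 + 13*(58 + 118)) = √(93710 + 13*176) = √(93710 + 2288) = √95998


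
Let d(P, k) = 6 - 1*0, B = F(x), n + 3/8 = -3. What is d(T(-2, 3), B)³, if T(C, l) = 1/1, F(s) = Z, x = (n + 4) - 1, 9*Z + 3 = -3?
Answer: 216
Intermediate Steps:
n = -27/8 (n = -3/8 - 3 = -27/8 ≈ -3.3750)
Z = -⅔ (Z = -⅓ + (⅑)*(-3) = -⅓ - ⅓ = -⅔ ≈ -0.66667)
x = -3/8 (x = (-27/8 + 4) - 1 = 5/8 - 1 = -3/8 ≈ -0.37500)
F(s) = -⅔
T(C, l) = 1 (T(C, l) = 1*1 = 1)
B = -⅔ ≈ -0.66667
d(P, k) = 6 (d(P, k) = 6 + 0 = 6)
d(T(-2, 3), B)³ = 6³ = 216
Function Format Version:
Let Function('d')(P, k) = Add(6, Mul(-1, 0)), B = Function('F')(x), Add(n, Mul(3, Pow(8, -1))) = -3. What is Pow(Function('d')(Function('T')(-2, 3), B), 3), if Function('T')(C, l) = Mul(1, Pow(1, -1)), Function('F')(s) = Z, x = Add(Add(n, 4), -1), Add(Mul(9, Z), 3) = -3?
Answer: 216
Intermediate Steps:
n = Rational(-27, 8) (n = Add(Rational(-3, 8), -3) = Rational(-27, 8) ≈ -3.3750)
Z = Rational(-2, 3) (Z = Add(Rational(-1, 3), Mul(Rational(1, 9), -3)) = Add(Rational(-1, 3), Rational(-1, 3)) = Rational(-2, 3) ≈ -0.66667)
x = Rational(-3, 8) (x = Add(Add(Rational(-27, 8), 4), -1) = Add(Rational(5, 8), -1) = Rational(-3, 8) ≈ -0.37500)
Function('F')(s) = Rational(-2, 3)
Function('T')(C, l) = 1 (Function('T')(C, l) = Mul(1, 1) = 1)
B = Rational(-2, 3) ≈ -0.66667
Function('d')(P, k) = 6 (Function('d')(P, k) = Add(6, 0) = 6)
Pow(Function('d')(Function('T')(-2, 3), B), 3) = Pow(6, 3) = 216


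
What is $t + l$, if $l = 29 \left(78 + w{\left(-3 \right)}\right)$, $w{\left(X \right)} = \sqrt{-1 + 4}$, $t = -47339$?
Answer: $-45077 + 29 \sqrt{3} \approx -45027.0$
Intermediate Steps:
$w{\left(X \right)} = \sqrt{3}$
$l = 2262 + 29 \sqrt{3}$ ($l = 29 \left(78 + \sqrt{3}\right) = 2262 + 29 \sqrt{3} \approx 2312.2$)
$t + l = -47339 + \left(2262 + 29 \sqrt{3}\right) = -45077 + 29 \sqrt{3}$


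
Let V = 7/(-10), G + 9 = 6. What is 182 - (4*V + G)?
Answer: 939/5 ≈ 187.80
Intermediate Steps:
G = -3 (G = -9 + 6 = -3)
V = -7/10 (V = 7*(-⅒) = -7/10 ≈ -0.70000)
182 - (4*V + G) = 182 - (4*(-7/10) - 3) = 182 - (-14/5 - 3) = 182 - 1*(-29/5) = 182 + 29/5 = 939/5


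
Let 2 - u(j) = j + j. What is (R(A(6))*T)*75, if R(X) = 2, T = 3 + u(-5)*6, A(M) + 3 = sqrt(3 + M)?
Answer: 11250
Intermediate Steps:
u(j) = 2 - 2*j (u(j) = 2 - (j + j) = 2 - 2*j)
A(M) = -3 + sqrt(3 + M)
T = 75 (T = 3 + (2 - 2*(-5))*6 = 3 + (2 + 10)*6 = 3 + 12*6 = 3 + 72 = 75)
(R(A(6))*T)*75 = (2*75)*75 = 150*75 = 11250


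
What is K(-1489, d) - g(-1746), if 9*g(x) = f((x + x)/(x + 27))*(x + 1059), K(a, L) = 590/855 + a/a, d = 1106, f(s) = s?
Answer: 5119763/32661 ≈ 156.75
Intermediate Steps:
K(a, L) = 289/171 (K(a, L) = 590*(1/855) + 1 = 118/171 + 1 = 289/171)
g(x) = 2*x*(1059 + x)/(9*(27 + x)) (g(x) = (((x + x)/(x + 27))*(x + 1059))/9 = (((2*x)/(27 + x))*(1059 + x))/9 = ((2*x/(27 + x))*(1059 + x))/9 = (2*x*(1059 + x)/(27 + x))/9 = 2*x*(1059 + x)/(9*(27 + x)))
K(-1489, d) - g(-1746) = 289/171 - 2*(-1746)*(1059 - 1746)/(9*(27 - 1746)) = 289/171 - 2*(-1746)*(-687)/(9*(-1719)) = 289/171 - 2*(-1746)*(-1)*(-687)/(9*1719) = 289/171 - 1*(-88852/573) = 289/171 + 88852/573 = 5119763/32661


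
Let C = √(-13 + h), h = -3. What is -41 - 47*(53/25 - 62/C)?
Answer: -3516/25 - 1457*I/2 ≈ -140.64 - 728.5*I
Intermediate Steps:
C = 4*I (C = √(-13 - 3) = √(-16) = 4*I ≈ 4.0*I)
-41 - 47*(53/25 - 62/C) = -41 - 47*(53/25 - 62*(-I/4)) = -41 - 47*(53*(1/25) - (-31)*I/2) = -41 - 47*(53/25 + 31*I/2) = -41 + (-2491/25 - 1457*I/2) = -3516/25 - 1457*I/2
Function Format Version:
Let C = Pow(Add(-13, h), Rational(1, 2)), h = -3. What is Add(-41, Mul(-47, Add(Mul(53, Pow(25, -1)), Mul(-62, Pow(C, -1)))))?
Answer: Add(Rational(-3516, 25), Mul(Rational(-1457, 2), I)) ≈ Add(-140.64, Mul(-728.50, I))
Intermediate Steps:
C = Mul(4, I) (C = Pow(Add(-13, -3), Rational(1, 2)) = Pow(-16, Rational(1, 2)) = Mul(4, I) ≈ Mul(4.0000, I))
Add(-41, Mul(-47, Add(Mul(53, Pow(25, -1)), Mul(-62, Pow(C, -1))))) = Add(-41, Mul(-47, Add(Mul(53, Pow(25, -1)), Mul(-62, Pow(Mul(4, I), -1))))) = Add(-41, Mul(-47, Add(Mul(53, Rational(1, 25)), Mul(-62, Mul(Rational(-1, 4), I))))) = Add(-41, Mul(-47, Add(Rational(53, 25), Mul(Rational(31, 2), I)))) = Add(-41, Add(Rational(-2491, 25), Mul(Rational(-1457, 2), I))) = Add(Rational(-3516, 25), Mul(Rational(-1457, 2), I))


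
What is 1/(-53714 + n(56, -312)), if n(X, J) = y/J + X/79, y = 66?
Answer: -4108/220655069 ≈ -1.8617e-5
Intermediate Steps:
n(X, J) = 66/J + X/79
1/(-53714 + n(56, -312)) = 1/(-53714 + (66/(-312) + (1/79)*56)) = 1/(-53714 + (66*(-1/312) + 56/79)) = 1/(-53714 + (-11/52 + 56/79)) = 1/(-53714 + 2043/4108) = 1/(-220655069/4108) = -4108/220655069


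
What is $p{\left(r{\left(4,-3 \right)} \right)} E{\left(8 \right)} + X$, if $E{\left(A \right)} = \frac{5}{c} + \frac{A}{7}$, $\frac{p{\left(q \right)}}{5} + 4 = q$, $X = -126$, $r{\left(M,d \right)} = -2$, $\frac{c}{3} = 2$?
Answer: $- \frac{1297}{7} \approx -185.29$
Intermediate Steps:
$c = 6$ ($c = 3 \cdot 2 = 6$)
$p{\left(q \right)} = -20 + 5 q$
$E{\left(A \right)} = \frac{5}{6} + \frac{A}{7}$
$p{\left(r{\left(4,-3 \right)} \right)} E{\left(8 \right)} + X = \left(-20 + 5 \left(-2\right)\right) \left(\frac{5}{6} + \frac{1}{7} \cdot 8\right) - 126 = \left(-20 - 10\right) \left(\frac{5}{6} + \frac{8}{7}\right) - 126 = \left(-30\right) \frac{83}{42} - 126 = - \frac{415}{7} - 126 = - \frac{1297}{7}$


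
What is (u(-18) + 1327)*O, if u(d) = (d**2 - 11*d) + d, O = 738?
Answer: 1351278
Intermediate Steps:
u(d) = d**2 - 10*d
(u(-18) + 1327)*O = (-18*(-10 - 18) + 1327)*738 = (-18*(-28) + 1327)*738 = (504 + 1327)*738 = 1831*738 = 1351278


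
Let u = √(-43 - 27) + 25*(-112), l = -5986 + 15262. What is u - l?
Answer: -12076 + I*√70 ≈ -12076.0 + 8.3666*I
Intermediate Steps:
l = 9276
u = -2800 + I*√70 (u = √(-70) - 2800 = I*√70 - 2800 = -2800 + I*√70 ≈ -2800.0 + 8.3666*I)
u - l = (-2800 + I*√70) - 1*9276 = (-2800 + I*√70) - 9276 = -12076 + I*√70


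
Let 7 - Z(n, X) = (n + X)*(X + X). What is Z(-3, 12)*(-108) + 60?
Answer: 22632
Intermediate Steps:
Z(n, X) = 7 - 2*X*(X + n) (Z(n, X) = 7 - (n + X)*(X + X) = 7 - (X + n)*2*X = 7 - 2*X*(X + n))
Z(-3, 12)*(-108) + 60 = (7 - 2*12² - 2*12*(-3))*(-108) + 60 = (7 - 2*144 + 72)*(-108) + 60 = (7 - 288 + 72)*(-108) + 60 = -209*(-108) + 60 = 22572 + 60 = 22632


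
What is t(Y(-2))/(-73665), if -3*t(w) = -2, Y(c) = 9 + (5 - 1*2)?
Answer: -2/220995 ≈ -9.0500e-6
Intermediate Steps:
Y(c) = 12 (Y(c) = 9 + (5 - 2) = 9 + 3 = 12)
t(w) = ⅔ (t(w) = -⅓*(-2) = ⅔)
t(Y(-2))/(-73665) = (⅔)/(-73665) = (⅔)*(-1/73665) = -2/220995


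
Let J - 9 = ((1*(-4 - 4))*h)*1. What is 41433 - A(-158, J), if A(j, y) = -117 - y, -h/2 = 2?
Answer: 41591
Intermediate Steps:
h = -4 (h = -2*2 = -4)
J = 41 (J = 9 + ((1*(-4 - 4))*(-4))*1 = 9 + ((1*(-8))*(-4))*1 = 9 - 8*(-4)*1 = 9 + 32*1 = 9 + 32 = 41)
41433 - A(-158, J) = 41433 - (-117 - 1*41) = 41433 - (-117 - 41) = 41433 - 1*(-158) = 41433 + 158 = 41591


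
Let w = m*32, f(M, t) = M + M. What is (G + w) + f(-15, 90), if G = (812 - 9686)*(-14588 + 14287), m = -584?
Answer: 2652356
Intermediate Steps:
f(M, t) = 2*M
G = 2671074 (G = -8874*(-301) = 2671074)
w = -18688 (w = -584*32 = -18688)
(G + w) + f(-15, 90) = (2671074 - 18688) + 2*(-15) = 2652386 - 30 = 2652356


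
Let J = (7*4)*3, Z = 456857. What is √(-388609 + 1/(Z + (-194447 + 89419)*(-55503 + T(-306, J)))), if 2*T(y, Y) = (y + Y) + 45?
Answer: I*√13249753303262897503924730/5839120919 ≈ 623.38*I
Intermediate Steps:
J = 84 (J = 28*3 = 84)
T(y, Y) = 45/2 + Y/2 + y/2 (T(y, Y) = ((y + Y) + 45)/2 = ((Y + y) + 45)/2 = (45 + Y + y)/2 = 45/2 + Y/2 + y/2)
√(-388609 + 1/(Z + (-194447 + 89419)*(-55503 + T(-306, J)))) = √(-388609 + 1/(456857 + (-194447 + 89419)*(-55503 + (45/2 + (½)*84 + (½)*(-306))))) = √(-388609 + 1/(456857 - 105028*(-55503 + (45/2 + 42 - 153)))) = √(-388609 + 1/(456857 - 105028*(-55503 - 177/2))) = √(-388609 + 1/(456857 - 105028*(-111183/2))) = √(-388609 + 1/(456857 + 5838664062)) = √(-388609 + 1/5839120919) = √(-2269134941211670/5839120919) = I*√13249753303262897503924730/5839120919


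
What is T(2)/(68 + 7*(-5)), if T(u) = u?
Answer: 2/33 ≈ 0.060606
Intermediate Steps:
T(2)/(68 + 7*(-5)) = 2/(68 + 7*(-5)) = 2/(68 - 35) = 2/33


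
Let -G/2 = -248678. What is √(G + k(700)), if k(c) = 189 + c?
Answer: √498245 ≈ 705.86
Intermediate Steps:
G = 497356 (G = -2*(-248678) = 497356)
√(G + k(700)) = √(497356 + (189 + 700)) = √(497356 + 889) = √498245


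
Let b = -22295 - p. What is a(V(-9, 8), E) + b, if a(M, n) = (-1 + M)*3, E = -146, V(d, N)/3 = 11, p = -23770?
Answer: 1571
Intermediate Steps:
V(d, N) = 33 (V(d, N) = 3*11 = 33)
a(M, n) = -3 + 3*M
b = 1475 (b = -22295 - 1*(-23770) = -22295 + 23770 = 1475)
a(V(-9, 8), E) + b = (-3 + 3*33) + 1475 = (-3 + 99) + 1475 = 96 + 1475 = 1571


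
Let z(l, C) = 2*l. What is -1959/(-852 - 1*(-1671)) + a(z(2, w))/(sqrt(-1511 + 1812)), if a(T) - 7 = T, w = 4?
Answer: -653/273 + 11*sqrt(301)/301 ≈ -1.7579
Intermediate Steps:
a(T) = 7 + T
-1959/(-852 - 1*(-1671)) + a(z(2, w))/(sqrt(-1511 + 1812)) = -1959/(-852 - 1*(-1671)) + (7 + 2*2)/(sqrt(-1511 + 1812)) = -1959/(-852 + 1671) + (7 + 4)/(sqrt(301)) = -1959/819 + 11*(sqrt(301)/301) = -1959*1/819 + 11*sqrt(301)/301 = -653/273 + 11*sqrt(301)/301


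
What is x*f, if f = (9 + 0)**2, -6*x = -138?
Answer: 1863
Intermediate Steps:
x = 23 (x = -1/6*(-138) = 23)
f = 81 (f = 9**2 = 81)
x*f = 23*81 = 1863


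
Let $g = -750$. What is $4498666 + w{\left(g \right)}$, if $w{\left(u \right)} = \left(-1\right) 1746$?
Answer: $4496920$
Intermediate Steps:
$w{\left(u \right)} = -1746$
$4498666 + w{\left(g \right)} = 4498666 - 1746 = 4496920$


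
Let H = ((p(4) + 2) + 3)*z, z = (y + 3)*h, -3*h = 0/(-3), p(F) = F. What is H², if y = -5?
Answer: 0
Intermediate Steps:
h = 0 (h = -0/(-3) = -0*(-1)/3 = -⅓*0 = 0)
z = 0 (z = (-5 + 3)*0 = -2*0 = 0)
H = 0 (H = ((4 + 2) + 3)*0 = (6 + 3)*0 = 9*0 = 0)
H² = 0² = 0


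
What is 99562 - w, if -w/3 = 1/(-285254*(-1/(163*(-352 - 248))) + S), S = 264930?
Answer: 1289819176191326/12954934373 ≈ 99562.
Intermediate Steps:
w = -146700/12954934373 (w = -3/(-285254*(-1/(163*(-352 - 248))) + 264930) = -3/(-285254/((-600*(-163))) + 264930) = -3/(-285254/97800 + 264930) = -3/(-285254*1/97800 + 264930) = -3/(-142627/48900 + 264930) = -3/12954934373/48900 = -3*48900/12954934373 = -146700/12954934373 ≈ -1.1324e-5)
99562 - w = 99562 - 1*(-146700/12954934373) = 99562 + 146700/12954934373 = 1289819176191326/12954934373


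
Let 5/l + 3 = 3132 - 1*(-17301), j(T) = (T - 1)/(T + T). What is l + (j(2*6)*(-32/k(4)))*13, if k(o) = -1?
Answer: 779065/4086 ≈ 190.67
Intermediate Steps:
j(T) = (-1 + T)/(2*T) (j(T) = (-1 + T)/((2*T)) = (-1 + T)*(1/(2*T)) = (-1 + T)/(2*T))
l = 1/4086 (l = 5/(-3 + (3132 - 1*(-17301))) = 5/(-3 + (3132 + 17301)) = 5/(-3 + 20433) = 5/20430 = 5*(1/20430) = 1/4086 ≈ 0.00024474)
l + (j(2*6)*(-32/k(4)))*13 = 1/4086 + (((-1 + 2*6)/(2*((2*6))))*(-32/(-1)))*13 = 1/4086 + (((½)*(-1 + 12)/12)*(-32*(-1)))*13 = 1/4086 + (((½)*(1/12)*11)*32)*13 = 1/4086 + ((11/24)*32)*13 = 1/4086 + (44/3)*13 = 1/4086 + 572/3 = 779065/4086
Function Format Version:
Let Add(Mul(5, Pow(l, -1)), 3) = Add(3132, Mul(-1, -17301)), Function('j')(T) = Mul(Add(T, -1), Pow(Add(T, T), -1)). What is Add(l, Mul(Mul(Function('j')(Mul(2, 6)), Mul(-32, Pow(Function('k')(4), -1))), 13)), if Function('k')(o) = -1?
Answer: Rational(779065, 4086) ≈ 190.67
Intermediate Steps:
Function('j')(T) = Mul(Rational(1, 2), Pow(T, -1), Add(-1, T)) (Function('j')(T) = Mul(Add(-1, T), Pow(Mul(2, T), -1)) = Mul(Add(-1, T), Mul(Rational(1, 2), Pow(T, -1))) = Mul(Rational(1, 2), Pow(T, -1), Add(-1, T)))
l = Rational(1, 4086) (l = Mul(5, Pow(Add(-3, Add(3132, Mul(-1, -17301))), -1)) = Mul(5, Pow(Add(-3, Add(3132, 17301)), -1)) = Mul(5, Pow(Add(-3, 20433), -1)) = Mul(5, Pow(20430, -1)) = Mul(5, Rational(1, 20430)) = Rational(1, 4086) ≈ 0.00024474)
Add(l, Mul(Mul(Function('j')(Mul(2, 6)), Mul(-32, Pow(Function('k')(4), -1))), 13)) = Add(Rational(1, 4086), Mul(Mul(Mul(Rational(1, 2), Pow(Mul(2, 6), -1), Add(-1, Mul(2, 6))), Mul(-32, Pow(-1, -1))), 13)) = Add(Rational(1, 4086), Mul(Mul(Mul(Rational(1, 2), Pow(12, -1), Add(-1, 12)), Mul(-32, -1)), 13)) = Add(Rational(1, 4086), Mul(Mul(Mul(Rational(1, 2), Rational(1, 12), 11), 32), 13)) = Add(Rational(1, 4086), Mul(Mul(Rational(11, 24), 32), 13)) = Add(Rational(1, 4086), Mul(Rational(44, 3), 13)) = Add(Rational(1, 4086), Rational(572, 3)) = Rational(779065, 4086)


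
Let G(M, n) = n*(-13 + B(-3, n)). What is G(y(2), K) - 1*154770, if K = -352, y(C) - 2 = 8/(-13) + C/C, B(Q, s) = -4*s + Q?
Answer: -644754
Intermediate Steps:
B(Q, s) = Q - 4*s
y(C) = 31/13 (y(C) = 2 + (8/(-13) + C/C) = 2 + (8*(-1/13) + 1) = 2 + (-8/13 + 1) = 2 + 5/13 = 31/13)
G(M, n) = n*(-16 - 4*n) (G(M, n) = n*(-13 + (-3 - 4*n)) = n*(-16 - 4*n))
G(y(2), K) - 1*154770 = -4*(-352)*(4 - 352) - 1*154770 = -4*(-352)*(-348) - 154770 = -489984 - 154770 = -644754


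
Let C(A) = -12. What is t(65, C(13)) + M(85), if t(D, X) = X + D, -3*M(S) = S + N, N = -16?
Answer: 30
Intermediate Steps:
M(S) = 16/3 - S/3 (M(S) = -(S - 16)/3 = -(-16 + S)/3 = 16/3 - S/3)
t(D, X) = D + X
t(65, C(13)) + M(85) = (65 - 12) + (16/3 - ⅓*85) = 53 + (16/3 - 85/3) = 53 - 23 = 30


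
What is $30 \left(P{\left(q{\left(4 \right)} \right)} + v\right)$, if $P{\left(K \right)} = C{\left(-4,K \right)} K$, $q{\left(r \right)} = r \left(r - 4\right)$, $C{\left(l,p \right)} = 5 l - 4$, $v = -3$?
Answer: $-90$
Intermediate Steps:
$C{\left(l,p \right)} = -4 + 5 l$
$q{\left(r \right)} = r \left(-4 + r\right)$
$P{\left(K \right)} = - 24 K$ ($P{\left(K \right)} = \left(-4 + 5 \left(-4\right)\right) K = \left(-4 - 20\right) K = - 24 K$)
$30 \left(P{\left(q{\left(4 \right)} \right)} + v\right) = 30 \left(- 24 \cdot 4 \left(-4 + 4\right) - 3\right) = 30 \left(- 24 \cdot 4 \cdot 0 - 3\right) = 30 \left(\left(-24\right) 0 - 3\right) = 30 \left(0 - 3\right) = 30 \left(-3\right) = -90$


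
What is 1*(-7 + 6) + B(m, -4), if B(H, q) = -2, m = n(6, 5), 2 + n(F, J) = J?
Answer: -3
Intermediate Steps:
n(F, J) = -2 + J
m = 3 (m = -2 + 5 = 3)
1*(-7 + 6) + B(m, -4) = 1*(-7 + 6) - 2 = 1*(-1) - 2 = -1 - 2 = -3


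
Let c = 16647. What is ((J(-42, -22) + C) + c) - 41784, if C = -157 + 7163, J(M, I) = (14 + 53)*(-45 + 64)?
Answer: -16858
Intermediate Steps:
J(M, I) = 1273 (J(M, I) = 67*19 = 1273)
C = 7006
((J(-42, -22) + C) + c) - 41784 = ((1273 + 7006) + 16647) - 41784 = (8279 + 16647) - 41784 = 24926 - 41784 = -16858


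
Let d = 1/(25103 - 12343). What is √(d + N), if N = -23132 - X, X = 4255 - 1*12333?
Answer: I*√612764034410/6380 ≈ 122.69*I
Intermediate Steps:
X = -8078 (X = 4255 - 12333 = -8078)
N = -15054 (N = -23132 - 1*(-8078) = -23132 + 8078 = -15054)
d = 1/12760 ≈ 7.8370e-5
√(d + N) = √(1/12760 - 15054) = √(-192089039/12760) = I*√612764034410/6380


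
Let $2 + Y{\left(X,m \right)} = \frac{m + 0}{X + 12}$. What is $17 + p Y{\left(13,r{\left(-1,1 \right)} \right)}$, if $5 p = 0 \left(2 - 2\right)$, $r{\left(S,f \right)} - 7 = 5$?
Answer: $17$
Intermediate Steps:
$r{\left(S,f \right)} = 12$ ($r{\left(S,f \right)} = 7 + 5 = 12$)
$Y{\left(X,m \right)} = -2 + \frac{m}{12 + X}$ ($Y{\left(X,m \right)} = -2 + \frac{m + 0}{X + 12} = -2 + \frac{m}{12 + X}$)
$p = 0$ ($p = \frac{0 \left(2 - 2\right)}{5} = \frac{0 \cdot 0}{5} = \frac{1}{5} \cdot 0 = 0$)
$17 + p Y{\left(13,r{\left(-1,1 \right)} \right)} = 17 + 0 \frac{-24 + 12 - 26}{12 + 13} = 17 + 0 \frac{-24 + 12 - 26}{25} = 17 + 0 \cdot \frac{1}{25} \left(-38\right) = 17 + 0 \left(- \frac{38}{25}\right) = 17 + 0 = 17$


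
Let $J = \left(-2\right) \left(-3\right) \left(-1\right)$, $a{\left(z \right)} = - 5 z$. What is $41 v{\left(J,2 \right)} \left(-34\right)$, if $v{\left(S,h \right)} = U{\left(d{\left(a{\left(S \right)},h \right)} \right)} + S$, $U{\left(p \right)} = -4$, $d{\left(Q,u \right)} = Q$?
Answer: $13940$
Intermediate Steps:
$J = -6$ ($J = 6 \left(-1\right) = -6$)
$v{\left(S,h \right)} = -4 + S$
$41 v{\left(J,2 \right)} \left(-34\right) = 41 \left(-4 - 6\right) \left(-34\right) = 41 \left(-10\right) \left(-34\right) = \left(-410\right) \left(-34\right) = 13940$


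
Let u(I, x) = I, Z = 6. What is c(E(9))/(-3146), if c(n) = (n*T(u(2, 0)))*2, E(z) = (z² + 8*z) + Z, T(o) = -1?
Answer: 159/1573 ≈ 0.10108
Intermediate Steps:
E(z) = 6 + z² + 8*z (E(z) = (z² + 8*z) + 6 = 6 + z² + 8*z)
c(n) = -2*n (c(n) = (n*(-1))*2 = -n*2 = -2*n)
c(E(9))/(-3146) = -2*(6 + 9² + 8*9)/(-3146) = -2*(6 + 81 + 72)*(-1/3146) = -2*159*(-1/3146) = -318*(-1/3146) = 159/1573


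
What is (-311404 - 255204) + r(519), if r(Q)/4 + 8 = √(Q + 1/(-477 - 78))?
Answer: -566640 + 8*√39966105/555 ≈ -5.6655e+5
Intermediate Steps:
r(Q) = -32 + 4*√(-1/555 + Q) (r(Q) = -32 + 4*√(Q + 1/(-477 - 78)) = -32 + 4*√(Q + 1/(-555)) = -32 + 4*√(Q - 1/555) = -32 + 4*√(-1/555 + Q))
(-311404 - 255204) + r(519) = (-311404 - 255204) + (-32 + 4*√(-555 + 308025*519)/555) = -566608 + (-32 + 4*√(-555 + 159864975)/555) = -566608 + (-32 + 4*√159864420/555) = -566608 + (-32 + 4*(2*√39966105)/555) = -566608 + (-32 + 8*√39966105/555) = -566640 + 8*√39966105/555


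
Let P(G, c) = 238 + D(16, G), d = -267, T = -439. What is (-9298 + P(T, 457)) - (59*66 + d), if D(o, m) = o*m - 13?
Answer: -19724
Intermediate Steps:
D(o, m) = -13 + m*o (D(o, m) = m*o - 13 = -13 + m*o)
P(G, c) = 225 + 16*G (P(G, c) = 238 + (-13 + G*16) = 238 + (-13 + 16*G) = 225 + 16*G)
(-9298 + P(T, 457)) - (59*66 + d) = (-9298 + (225 + 16*(-439))) - (59*66 - 267) = (-9298 + (225 - 7024)) - (3894 - 267) = (-9298 - 6799) - 1*3627 = -16097 - 3627 = -19724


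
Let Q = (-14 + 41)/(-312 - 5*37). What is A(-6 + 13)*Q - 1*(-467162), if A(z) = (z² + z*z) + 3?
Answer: 232176787/497 ≈ 4.6716e+5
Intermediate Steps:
A(z) = 3 + 2*z² (A(z) = (z² + z²) + 3 = 2*z² + 3 = 3 + 2*z²)
Q = -27/497 (Q = 27/(-312 - 185) = 27/(-497) = 27*(-1/497) = -27/497 ≈ -0.054326)
A(-6 + 13)*Q - 1*(-467162) = (3 + 2*(-6 + 13)²)*(-27/497) - 1*(-467162) = (3 + 2*7²)*(-27/497) + 467162 = (3 + 2*49)*(-27/497) + 467162 = (3 + 98)*(-27/497) + 467162 = 101*(-27/497) + 467162 = -2727/497 + 467162 = 232176787/497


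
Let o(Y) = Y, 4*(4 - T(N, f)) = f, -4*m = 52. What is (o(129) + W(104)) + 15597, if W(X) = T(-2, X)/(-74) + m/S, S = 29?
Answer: 16873836/1073 ≈ 15726.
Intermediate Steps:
m = -13 (m = -1/4*52 = -13)
T(N, f) = 4 - f/4
W(X) = -539/1073 + X/296 (W(X) = (4 - X/4)/(-74) - 13/29 = (4 - X/4)*(-1/74) - 13*1/29 = (-2/37 + X/296) - 13/29 = -539/1073 + X/296)
(o(129) + W(104)) + 15597 = (129 + (-539/1073 + (1/296)*104)) + 15597 = (129 + (-539/1073 + 13/37)) + 15597 = (129 - 162/1073) + 15597 = 138255/1073 + 15597 = 16873836/1073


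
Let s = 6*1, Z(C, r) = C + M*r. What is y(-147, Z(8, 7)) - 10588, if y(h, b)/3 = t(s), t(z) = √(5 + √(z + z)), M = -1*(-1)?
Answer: -10588 + 3*√(5 + 2*√3) ≈ -10579.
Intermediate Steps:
M = 1
Z(C, r) = C + r (Z(C, r) = C + 1*r = C + r)
s = 6
t(z) = √(5 + √2*√z) (t(z) = √(5 + √(2*z)) = √(5 + √2*√z))
y(h, b) = 3*√(5 + 2*√3) (y(h, b) = 3*√(5 + √2*√6) = 3*√(5 + 2*√3))
y(-147, Z(8, 7)) - 10588 = 3*√(5 + 2*√3) - 10588 = -10588 + 3*√(5 + 2*√3)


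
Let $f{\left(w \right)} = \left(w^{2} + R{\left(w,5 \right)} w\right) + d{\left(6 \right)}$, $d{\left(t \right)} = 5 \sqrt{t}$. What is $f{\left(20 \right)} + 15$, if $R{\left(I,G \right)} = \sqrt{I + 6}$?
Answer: $415 + 5 \sqrt{6} + 20 \sqrt{26} \approx 529.23$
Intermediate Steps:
$R{\left(I,G \right)} = \sqrt{6 + I}$
$f{\left(w \right)} = w^{2} + 5 \sqrt{6} + w \sqrt{6 + w}$ ($f{\left(w \right)} = \left(w^{2} + \sqrt{6 + w} w\right) + 5 \sqrt{6} = \left(w^{2} + w \sqrt{6 + w}\right) + 5 \sqrt{6} = w^{2} + 5 \sqrt{6} + w \sqrt{6 + w}$)
$f{\left(20 \right)} + 15 = \left(20^{2} + 5 \sqrt{6} + 20 \sqrt{6 + 20}\right) + 15 = \left(400 + 5 \sqrt{6} + 20 \sqrt{26}\right) + 15 = 415 + 5 \sqrt{6} + 20 \sqrt{26}$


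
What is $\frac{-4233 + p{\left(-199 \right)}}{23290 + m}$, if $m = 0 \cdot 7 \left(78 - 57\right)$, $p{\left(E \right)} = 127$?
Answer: $- \frac{2053}{11645} \approx -0.1763$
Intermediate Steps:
$m = 0$ ($m = 0 \cdot 21 = 0$)
$\frac{-4233 + p{\left(-199 \right)}}{23290 + m} = \frac{-4233 + 127}{23290 + 0} = - \frac{4106}{23290} = \left(-4106\right) \frac{1}{23290} = - \frac{2053}{11645}$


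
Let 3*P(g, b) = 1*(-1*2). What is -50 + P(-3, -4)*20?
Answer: -190/3 ≈ -63.333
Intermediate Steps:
P(g, b) = -⅔ (P(g, b) = (1*(-1*2))/3 = (1*(-2))/3 = (⅓)*(-2) = -⅔)
-50 + P(-3, -4)*20 = -50 - ⅔*20 = -50 - 40/3 = -190/3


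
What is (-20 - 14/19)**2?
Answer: 155236/361 ≈ 430.02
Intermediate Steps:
(-20 - 14/19)**2 = (-394/19)**2 = 155236/361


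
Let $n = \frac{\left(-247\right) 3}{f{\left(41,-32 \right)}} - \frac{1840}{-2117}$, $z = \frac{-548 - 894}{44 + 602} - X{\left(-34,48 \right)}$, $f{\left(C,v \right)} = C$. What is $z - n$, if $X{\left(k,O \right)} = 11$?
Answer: $\frac{111351633}{28035431} \approx 3.9718$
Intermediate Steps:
$z = - \frac{4274}{323}$ ($z = \frac{-548 - 894}{44 + 602} - 11 = - \frac{1442}{646} - 11 = \left(-1442\right) \frac{1}{646} - 11 = - \frac{721}{323} - 11 = - \frac{4274}{323} \approx -13.232$)
$n = - \frac{1493257}{86797}$ ($n = \frac{\left(-247\right) 3}{41} - \frac{1840}{-2117} = \left(-741\right) \frac{1}{41} - - \frac{1840}{2117} = - \frac{741}{41} + \frac{1840}{2117} = - \frac{1493257}{86797} \approx -17.204$)
$z - n = - \frac{4274}{323} - - \frac{1493257}{86797} = - \frac{4274}{323} + \frac{1493257}{86797} = \frac{111351633}{28035431}$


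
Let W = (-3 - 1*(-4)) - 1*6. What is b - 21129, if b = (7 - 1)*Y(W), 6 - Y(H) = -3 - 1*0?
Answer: -21075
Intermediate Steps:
W = -5 (W = (-3 + 4) - 6 = 1 - 6 = -5)
Y(H) = 9 (Y(H) = 6 - (-3 - 1*0) = 6 - (-3 + 0) = 6 - 1*(-3) = 6 + 3 = 9)
b = 54 (b = (7 - 1)*9 = 6*9 = 54)
b - 21129 = 54 - 21129 = -21075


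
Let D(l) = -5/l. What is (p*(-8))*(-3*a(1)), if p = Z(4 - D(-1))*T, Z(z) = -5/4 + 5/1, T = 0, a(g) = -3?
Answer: 0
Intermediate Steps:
Z(z) = 15/4 (Z(z) = -5*1/4 + 5*1 = -5/4 + 5 = 15/4)
p = 0 (p = (15/4)*0 = 0)
(p*(-8))*(-3*a(1)) = (0*(-8))*(-3*(-3)) = 0*9 = 0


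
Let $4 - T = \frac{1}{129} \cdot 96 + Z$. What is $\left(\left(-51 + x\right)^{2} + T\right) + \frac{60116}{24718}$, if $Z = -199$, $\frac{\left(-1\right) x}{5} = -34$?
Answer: $\frac{7634458074}{531437} \approx 14366.0$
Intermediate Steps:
$x = 170$ ($x = \left(-5\right) \left(-34\right) = 170$)
$T = \frac{8697}{43}$ ($T = 4 - \left(\frac{1}{129} \cdot 96 - 199\right) = 4 - \left(\frac{32}{43} - 199\right) = 4 - - \frac{8525}{43} = 4 + \frac{8525}{43} = \frac{8697}{43} \approx 202.26$)
$\left(\left(-51 + x\right)^{2} + T\right) + \frac{60116}{24718} = \left(\left(-51 + 170\right)^{2} + \frac{8697}{43}\right) + \frac{60116}{24718} = \left(119^{2} + \frac{8697}{43}\right) + 60116 \cdot \frac{1}{24718} = \left(14161 + \frac{8697}{43}\right) + \frac{30058}{12359} = \frac{617620}{43} + \frac{30058}{12359} = \frac{7634458074}{531437}$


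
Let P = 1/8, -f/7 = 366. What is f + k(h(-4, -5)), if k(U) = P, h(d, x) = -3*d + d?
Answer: -20495/8 ≈ -2561.9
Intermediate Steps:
f = -2562 (f = -7*366 = -2562)
P = ⅛ ≈ 0.12500
h(d, x) = -2*d
k(U) = ⅛
f + k(h(-4, -5)) = -2562 + ⅛ = -20495/8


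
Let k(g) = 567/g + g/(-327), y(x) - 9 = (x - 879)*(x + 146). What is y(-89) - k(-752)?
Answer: -13566166063/245904 ≈ -55169.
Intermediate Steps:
y(x) = 9 + (-879 + x)*(146 + x) (y(x) = 9 + (x - 879)*(x + 146) = 9 + (-879 + x)*(146 + x))
k(g) = 567/g - g/327 (k(g) = 567/g + g*(-1/327) = 567/g - g/327)
y(-89) - k(-752) = (-128325 + (-89)² - 733*(-89)) - (567/(-752) - 1/327*(-752)) = (-128325 + 7921 + 65237) - (567*(-1/752) + 752/327) = -55167 - (-567/752 + 752/327) = -55167 - 1*380095/245904 = -55167 - 380095/245904 = -13566166063/245904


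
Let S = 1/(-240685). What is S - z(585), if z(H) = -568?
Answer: 136709079/240685 ≈ 568.00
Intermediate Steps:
S = -1/240685 ≈ -4.1548e-6
S - z(585) = -1/240685 - 1*(-568) = -1/240685 + 568 = 136709079/240685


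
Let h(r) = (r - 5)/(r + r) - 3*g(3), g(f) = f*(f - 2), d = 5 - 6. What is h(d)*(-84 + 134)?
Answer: -300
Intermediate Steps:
d = -1
g(f) = f*(-2 + f)
h(r) = -9 + (-5 + r)/(2*r) (h(r) = (r - 5)/(r + r) - 9*(-2 + 3) = (-5 + r)/((2*r)) - 9 = (-5 + r)*(1/(2*r)) - 3*3 = (-5 + r)/(2*r) - 9 = -9 + (-5 + r)/(2*r))
h(d)*(-84 + 134) = ((½)*(-5 - 17*(-1))/(-1))*(-84 + 134) = ((½)*(-1)*(-5 + 17))*50 = ((½)*(-1)*12)*50 = -6*50 = -300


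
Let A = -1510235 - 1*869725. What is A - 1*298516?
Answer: -2678476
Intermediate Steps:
A = -2379960 (A = -1510235 - 869725 = -2379960)
A - 1*298516 = -2379960 - 1*298516 = -2379960 - 298516 = -2678476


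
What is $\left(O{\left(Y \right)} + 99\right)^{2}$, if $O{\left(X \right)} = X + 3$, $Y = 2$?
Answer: $10816$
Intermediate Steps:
$O{\left(X \right)} = 3 + X$
$\left(O{\left(Y \right)} + 99\right)^{2} = \left(\left(3 + 2\right) + 99\right)^{2} = \left(5 + 99\right)^{2} = 104^{2} = 10816$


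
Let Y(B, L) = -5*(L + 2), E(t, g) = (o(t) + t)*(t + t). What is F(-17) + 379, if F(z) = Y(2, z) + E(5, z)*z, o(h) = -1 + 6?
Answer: -1246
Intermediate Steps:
o(h) = 5
E(t, g) = 2*t*(5 + t) (E(t, g) = (5 + t)*(t + t) = (5 + t)*(2*t) = 2*t*(5 + t))
Y(B, L) = -10 - 5*L (Y(B, L) = -5*(2 + L) = -10 - 5*L)
F(z) = -10 + 95*z (F(z) = (-10 - 5*z) + (2*5*(5 + 5))*z = (-10 - 5*z) + (2*5*10)*z = (-10 - 5*z) + 100*z = -10 + 95*z)
F(-17) + 379 = (-10 + 95*(-17)) + 379 = (-10 - 1615) + 379 = -1625 + 379 = -1246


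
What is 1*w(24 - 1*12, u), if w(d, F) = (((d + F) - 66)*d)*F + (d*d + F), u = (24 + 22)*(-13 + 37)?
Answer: 13911648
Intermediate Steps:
u = 1104 (u = 46*24 = 1104)
w(d, F) = F + d² + F*d*(-66 + F + d) (w(d, F) = (((F + d) - 66)*d)*F + (d² + F) = ((-66 + F + d)*d)*F + (F + d²) = (d*(-66 + F + d))*F + (F + d²) = F*d*(-66 + F + d) + (F + d²) = F + d² + F*d*(-66 + F + d))
1*w(24 - 1*12, u) = 1*(1104 + (24 - 1*12)² + 1104*(24 - 1*12)² + (24 - 1*12)*1104² - 66*1104*(24 - 1*12)) = 1*(1104 + (24 - 12)² + 1104*(24 - 12)² + (24 - 12)*1218816 - 66*1104*(24 - 12)) = 1*(1104 + 12² + 1104*12² + 12*1218816 - 66*1104*12) = 1*(1104 + 144 + 1104*144 + 14625792 - 874368) = 1*(1104 + 144 + 158976 + 14625792 - 874368) = 1*13911648 = 13911648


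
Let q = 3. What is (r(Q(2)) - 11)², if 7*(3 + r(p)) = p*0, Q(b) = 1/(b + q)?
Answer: 196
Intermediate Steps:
Q(b) = 1/(3 + b) (Q(b) = 1/(b + 3) = 1/(3 + b))
r(p) = -3 (r(p) = -3 + (p*0)/7 = -3 + (⅐)*0 = -3 + 0 = -3)
(r(Q(2)) - 11)² = (-3 - 11)² = (-14)² = 196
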